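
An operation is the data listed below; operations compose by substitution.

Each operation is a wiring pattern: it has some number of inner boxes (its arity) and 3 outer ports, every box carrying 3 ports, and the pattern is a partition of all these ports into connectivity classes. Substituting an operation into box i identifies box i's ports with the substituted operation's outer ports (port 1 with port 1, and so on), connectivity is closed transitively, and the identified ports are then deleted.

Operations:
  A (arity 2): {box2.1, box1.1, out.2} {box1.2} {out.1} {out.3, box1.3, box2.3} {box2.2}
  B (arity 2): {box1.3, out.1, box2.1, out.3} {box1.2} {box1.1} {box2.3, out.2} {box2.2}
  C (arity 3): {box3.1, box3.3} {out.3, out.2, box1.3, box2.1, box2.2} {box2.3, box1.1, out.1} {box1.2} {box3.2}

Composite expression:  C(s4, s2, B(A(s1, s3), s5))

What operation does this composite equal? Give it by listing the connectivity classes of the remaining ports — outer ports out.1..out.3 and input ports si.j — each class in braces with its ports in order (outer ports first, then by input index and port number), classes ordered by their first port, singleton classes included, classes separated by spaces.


{out.1, s2.3, s4.1} {out.2, out.3, s2.1, s2.2, s4.3} {s1.1, s3.1} {s1.2} {s1.3, s3.3, s5.1} {s3.2} {s4.2} {s5.2} {s5.3}


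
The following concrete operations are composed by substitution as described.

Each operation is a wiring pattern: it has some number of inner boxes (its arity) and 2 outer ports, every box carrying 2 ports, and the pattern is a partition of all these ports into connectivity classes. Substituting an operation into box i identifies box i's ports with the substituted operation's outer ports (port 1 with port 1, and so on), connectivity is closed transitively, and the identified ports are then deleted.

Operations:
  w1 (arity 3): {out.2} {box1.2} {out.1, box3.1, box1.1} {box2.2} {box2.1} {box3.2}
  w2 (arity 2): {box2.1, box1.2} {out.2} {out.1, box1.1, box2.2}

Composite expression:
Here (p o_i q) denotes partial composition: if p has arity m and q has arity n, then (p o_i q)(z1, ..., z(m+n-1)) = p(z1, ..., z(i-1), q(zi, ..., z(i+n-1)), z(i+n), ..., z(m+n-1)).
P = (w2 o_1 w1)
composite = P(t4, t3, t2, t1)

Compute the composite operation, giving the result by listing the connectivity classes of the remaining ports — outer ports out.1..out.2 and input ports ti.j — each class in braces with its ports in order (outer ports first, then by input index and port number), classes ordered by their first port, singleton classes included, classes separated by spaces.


{out.1, t1.2, t2.1, t4.1} {out.2} {t1.1} {t2.2} {t3.1} {t3.2} {t4.2}

After gluing at w2, chains via deleted ports link the t-ports.
w1 over (t4, t3, t2) gives {out.1, t2.1, t4.1} {out.2} {t2.2} {t3.1} {t3.2} {t4.2}, out.j being that stage's outer ports
w2 over (t4, t3, t2, t1) gives {out.1, t1.2, t2.1, t4.1} {out.2} {t1.1} {t2.2} {t3.1} {t3.2} {t4.2}, out.j being that stage's outer ports


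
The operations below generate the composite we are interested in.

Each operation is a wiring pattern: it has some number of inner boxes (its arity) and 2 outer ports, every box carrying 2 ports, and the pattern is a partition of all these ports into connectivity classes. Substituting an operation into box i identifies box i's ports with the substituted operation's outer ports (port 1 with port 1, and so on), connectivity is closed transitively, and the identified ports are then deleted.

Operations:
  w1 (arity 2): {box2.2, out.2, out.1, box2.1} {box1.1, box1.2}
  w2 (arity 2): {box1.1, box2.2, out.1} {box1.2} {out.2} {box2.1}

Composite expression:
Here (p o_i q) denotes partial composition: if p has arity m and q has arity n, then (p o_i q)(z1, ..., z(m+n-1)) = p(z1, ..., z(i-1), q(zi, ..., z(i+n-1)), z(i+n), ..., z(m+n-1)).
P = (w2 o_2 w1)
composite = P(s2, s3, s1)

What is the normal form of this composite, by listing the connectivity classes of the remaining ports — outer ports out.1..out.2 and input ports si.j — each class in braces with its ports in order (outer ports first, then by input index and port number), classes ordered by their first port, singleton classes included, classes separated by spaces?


{out.1, s1.1, s1.2, s2.1} {out.2} {s2.2} {s3.1, s3.2}

Substituting into w2 glues patterns; closure does the rest.
stage w1: inputs (s3, s1), connectivity {out.1, out.2, s1.1, s1.2} {s3.1, s3.2}, out.j its boundary
stage w2: inputs (s2, s3, s1), connectivity {out.1, s1.1, s1.2, s2.1} {out.2} {s2.2} {s3.1, s3.2}, out.j its boundary


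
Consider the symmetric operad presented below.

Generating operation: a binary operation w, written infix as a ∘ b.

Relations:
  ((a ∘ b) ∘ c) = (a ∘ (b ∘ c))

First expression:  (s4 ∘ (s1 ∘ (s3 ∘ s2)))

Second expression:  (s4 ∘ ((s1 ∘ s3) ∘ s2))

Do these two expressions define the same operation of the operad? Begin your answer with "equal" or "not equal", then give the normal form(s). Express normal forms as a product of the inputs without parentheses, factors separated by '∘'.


equal; both compose to s4 ∘ s1 ∘ s3 ∘ s2

The first expression, normalized: s4 ∘ s1 ∘ s3 ∘ s2
The second expression, normalized: s4 ∘ s1 ∘ s3 ∘ s2
Same normal form: equal.


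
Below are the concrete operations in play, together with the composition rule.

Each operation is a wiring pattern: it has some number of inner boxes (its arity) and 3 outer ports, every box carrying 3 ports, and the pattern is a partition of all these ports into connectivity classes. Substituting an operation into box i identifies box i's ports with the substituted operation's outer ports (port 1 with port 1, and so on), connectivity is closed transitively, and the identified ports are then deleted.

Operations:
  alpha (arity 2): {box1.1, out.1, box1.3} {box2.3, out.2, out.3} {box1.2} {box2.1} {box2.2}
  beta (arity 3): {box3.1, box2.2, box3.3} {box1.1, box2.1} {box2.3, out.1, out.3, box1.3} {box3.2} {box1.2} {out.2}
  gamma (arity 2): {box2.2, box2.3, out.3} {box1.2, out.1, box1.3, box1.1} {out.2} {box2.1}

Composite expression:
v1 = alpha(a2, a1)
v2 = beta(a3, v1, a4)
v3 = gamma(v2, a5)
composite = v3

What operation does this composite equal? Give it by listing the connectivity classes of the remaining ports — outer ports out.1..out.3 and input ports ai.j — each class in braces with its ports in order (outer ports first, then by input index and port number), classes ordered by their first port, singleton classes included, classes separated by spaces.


Connectivity passes through glued gamma-boundaries; trace each wire chain.
after alpha, the pattern on (a2, a1) reads {out.1, a2.1, a2.3} {out.2, out.3, a1.3} {a1.1} {a1.2} {a2.2} (out.j = its outer ports)
after beta, the pattern on (a3, a2, a1, a4) reads {out.1, out.3, a1.3, a3.3, a4.1, a4.3} {out.2} {a1.1} {a1.2} {a2.1, a2.3, a3.1} {a2.2} {a3.2} {a4.2} (out.j = its outer ports)
after gamma, the pattern on (a3, a2, a1, a4, a5) reads {out.1, a1.3, a3.3, a4.1, a4.3} {out.2} {out.3, a5.2, a5.3} {a1.1} {a1.2} {a2.1, a2.3, a3.1} {a2.2} {a3.2} {a4.2} {a5.1} (out.j = its outer ports)

{out.1, a1.3, a3.3, a4.1, a4.3} {out.2} {out.3, a5.2, a5.3} {a1.1} {a1.2} {a2.1, a2.3, a3.1} {a2.2} {a3.2} {a4.2} {a5.1}


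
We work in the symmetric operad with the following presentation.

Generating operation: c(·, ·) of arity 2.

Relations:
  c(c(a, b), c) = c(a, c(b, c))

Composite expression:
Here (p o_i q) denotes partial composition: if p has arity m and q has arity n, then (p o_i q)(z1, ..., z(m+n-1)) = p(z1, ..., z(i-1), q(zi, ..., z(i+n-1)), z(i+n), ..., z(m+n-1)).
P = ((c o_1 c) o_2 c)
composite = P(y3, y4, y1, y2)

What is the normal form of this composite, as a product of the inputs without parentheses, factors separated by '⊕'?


y3 ⊕ y4 ⊕ y1 ⊕ y2

Every regrouping of c is equal, so read the y-inputs in written order.
c(y4, y1) flattens to y4 ⊕ y1
c(y3, c(y4, y1)) flattens to y3 ⊕ y4 ⊕ y1
c(c(y3, c(y4, y1)), y2) flattens to y3 ⊕ y4 ⊕ y1 ⊕ y2


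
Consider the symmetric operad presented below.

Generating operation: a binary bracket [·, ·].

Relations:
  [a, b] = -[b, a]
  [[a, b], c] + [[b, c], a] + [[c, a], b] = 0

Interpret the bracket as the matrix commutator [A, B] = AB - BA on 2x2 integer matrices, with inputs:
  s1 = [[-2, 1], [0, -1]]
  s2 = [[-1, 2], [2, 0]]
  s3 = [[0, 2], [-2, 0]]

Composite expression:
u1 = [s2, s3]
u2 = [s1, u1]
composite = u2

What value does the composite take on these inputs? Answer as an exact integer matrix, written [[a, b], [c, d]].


[s2, s3] = [[-8, -2], [-2, 8]]
[s1, [s2, s3]] = [[-2, 18], [-2, 2]]

[[-2, 18], [-2, 2]]


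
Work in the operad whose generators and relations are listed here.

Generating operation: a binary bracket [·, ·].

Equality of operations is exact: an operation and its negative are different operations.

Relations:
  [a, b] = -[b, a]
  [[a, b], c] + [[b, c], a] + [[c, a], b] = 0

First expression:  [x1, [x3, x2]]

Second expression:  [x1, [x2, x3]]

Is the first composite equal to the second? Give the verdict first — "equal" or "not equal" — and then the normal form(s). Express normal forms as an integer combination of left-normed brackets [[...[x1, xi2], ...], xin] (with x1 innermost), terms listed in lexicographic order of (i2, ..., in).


not equal — first -[[x1, x2], x3] + [[x1, x3], x2], second [[x1, x2], x3] - [[x1, x3], x2]


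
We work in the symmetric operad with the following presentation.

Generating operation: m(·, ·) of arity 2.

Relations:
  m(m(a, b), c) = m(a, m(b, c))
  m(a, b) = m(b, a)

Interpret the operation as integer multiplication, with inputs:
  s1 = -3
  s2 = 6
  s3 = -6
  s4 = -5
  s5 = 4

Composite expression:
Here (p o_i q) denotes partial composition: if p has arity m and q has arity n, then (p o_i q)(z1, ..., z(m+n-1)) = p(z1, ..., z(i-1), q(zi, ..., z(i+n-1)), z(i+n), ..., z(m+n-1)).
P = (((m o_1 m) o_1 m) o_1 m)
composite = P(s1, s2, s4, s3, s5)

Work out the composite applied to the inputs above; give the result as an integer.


-2160


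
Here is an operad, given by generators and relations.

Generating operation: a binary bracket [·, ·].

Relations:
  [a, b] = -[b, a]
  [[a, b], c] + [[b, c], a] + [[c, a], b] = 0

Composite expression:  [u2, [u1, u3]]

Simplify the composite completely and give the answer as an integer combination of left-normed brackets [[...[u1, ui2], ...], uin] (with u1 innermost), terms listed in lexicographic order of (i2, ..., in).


In the tensor algebra, words opening u1 carry the u1-anchored form.
Composite bracket: [u2, [u1, u3]]
The bracket unfolds into 4 signed words via [a, b] = ab - ba (2^2 = 4).
Coefficients come from the u1-initial words:
  word u1u3u2 has sign -1, contributing -[[u1, u3], u2]

-[[u1, u3], u2]


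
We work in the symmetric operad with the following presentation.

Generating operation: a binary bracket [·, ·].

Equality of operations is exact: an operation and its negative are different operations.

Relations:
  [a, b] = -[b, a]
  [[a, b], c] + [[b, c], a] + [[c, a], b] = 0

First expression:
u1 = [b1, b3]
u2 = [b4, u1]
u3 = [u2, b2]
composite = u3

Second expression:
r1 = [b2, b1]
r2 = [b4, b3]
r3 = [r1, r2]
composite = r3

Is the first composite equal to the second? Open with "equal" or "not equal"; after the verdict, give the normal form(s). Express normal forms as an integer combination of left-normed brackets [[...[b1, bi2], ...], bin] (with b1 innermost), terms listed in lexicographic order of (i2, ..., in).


not equal: they reduce to -[[[b1, b3], b4], b2] and [[[b1, b2], b3], b4] - [[[b1, b2], b4], b3]

The first composite normalizes to -[[[b1, b3], b4], b2]
The second composite normalizes to [[[b1, b2], b3], b4] - [[[b1, b2], b4], b3]
No match — not equal.


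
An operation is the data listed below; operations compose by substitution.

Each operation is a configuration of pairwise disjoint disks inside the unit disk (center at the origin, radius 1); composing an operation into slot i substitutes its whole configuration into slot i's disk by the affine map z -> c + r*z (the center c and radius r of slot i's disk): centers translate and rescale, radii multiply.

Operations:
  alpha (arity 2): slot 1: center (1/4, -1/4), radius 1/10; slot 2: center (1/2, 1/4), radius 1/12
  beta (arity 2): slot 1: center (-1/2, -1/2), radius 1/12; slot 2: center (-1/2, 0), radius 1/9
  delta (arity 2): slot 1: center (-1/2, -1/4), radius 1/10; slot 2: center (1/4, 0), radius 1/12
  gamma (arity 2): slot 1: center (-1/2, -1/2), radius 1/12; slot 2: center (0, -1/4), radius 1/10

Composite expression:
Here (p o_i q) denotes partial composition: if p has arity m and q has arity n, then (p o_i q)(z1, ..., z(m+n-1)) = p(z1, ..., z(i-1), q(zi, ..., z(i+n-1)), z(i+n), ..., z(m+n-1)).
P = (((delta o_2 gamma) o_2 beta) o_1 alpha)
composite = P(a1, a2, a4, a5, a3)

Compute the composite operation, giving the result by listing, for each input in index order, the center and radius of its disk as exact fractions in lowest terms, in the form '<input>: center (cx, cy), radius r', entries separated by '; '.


Follow each a-input down from delta: c' goes to c + r*c', radius to r*r'.
input a1: applying the 2 nested substitutions gives center (-19/40, -11/40), radius 1/100
input a2: applying the 2 nested substitutions gives center (-9/20, -9/40), radius 1/120
input a4: applying the 3 nested substitutions gives center (59/288, -13/288), radius 1/1728
input a5: applying the 3 nested substitutions gives center (59/288, -1/24), radius 1/1296
input a3: applying the 2 nested substitutions gives center (1/4, -1/48), radius 1/120

a1: center (-19/40, -11/40), radius 1/100; a2: center (-9/20, -9/40), radius 1/120; a3: center (1/4, -1/48), radius 1/120; a4: center (59/288, -13/288), radius 1/1728; a5: center (59/288, -1/24), radius 1/1296


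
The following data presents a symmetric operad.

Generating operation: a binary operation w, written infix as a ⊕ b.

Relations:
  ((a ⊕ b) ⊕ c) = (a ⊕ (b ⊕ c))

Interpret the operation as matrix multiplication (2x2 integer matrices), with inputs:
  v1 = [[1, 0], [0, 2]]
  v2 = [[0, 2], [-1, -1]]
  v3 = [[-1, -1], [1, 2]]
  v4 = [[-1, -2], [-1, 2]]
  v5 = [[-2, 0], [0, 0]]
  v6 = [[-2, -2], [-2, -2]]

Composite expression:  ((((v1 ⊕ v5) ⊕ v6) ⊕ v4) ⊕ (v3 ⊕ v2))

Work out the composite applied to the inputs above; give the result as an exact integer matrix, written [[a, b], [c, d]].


[[-8, 8], [0, 0]]

(v1 ⊕ v5) = [[-2, 0], [0, 0]]
((v1 ⊕ v5) ⊕ v6) = [[4, 4], [0, 0]]
(((v1 ⊕ v5) ⊕ v6) ⊕ v4) = [[-8, 0], [0, 0]]
(v3 ⊕ v2) = [[1, -1], [-2, 0]]
((((v1 ⊕ v5) ⊕ v6) ⊕ v4) ⊕ (v3 ⊕ v2)) = [[-8, 8], [0, 0]]


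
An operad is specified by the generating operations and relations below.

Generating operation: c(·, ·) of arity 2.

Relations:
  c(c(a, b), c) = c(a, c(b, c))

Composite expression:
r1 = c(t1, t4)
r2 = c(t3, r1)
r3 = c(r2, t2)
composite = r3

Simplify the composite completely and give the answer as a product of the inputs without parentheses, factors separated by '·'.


All parenthesizations of c agree; list the t-inputs left to right.
c(t1, t4) reduces to t1 · t4
c(t3, c(t1, t4)) reduces to t3 · t1 · t4
c(c(t3, c(t1, t4)), t2) reduces to t3 · t1 · t4 · t2

t3 · t1 · t4 · t2


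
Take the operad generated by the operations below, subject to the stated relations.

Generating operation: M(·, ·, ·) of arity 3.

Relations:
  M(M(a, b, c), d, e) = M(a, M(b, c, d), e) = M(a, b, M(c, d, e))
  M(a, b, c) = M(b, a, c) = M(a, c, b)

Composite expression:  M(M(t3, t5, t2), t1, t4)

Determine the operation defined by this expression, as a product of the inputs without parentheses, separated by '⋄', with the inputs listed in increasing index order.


t1 ⋄ t2 ⋄ t3 ⋄ t4 ⋄ t5

Both nesting and order wash out for M; what remains is which t's occur.
M(t3, t5, t2) flattens to t3 ⋄ t5 ⋄ t2
M(M(t3, t5, t2), t1, t4) flattens to t3 ⋄ t5 ⋄ t2 ⋄ t1 ⋄ t4
sorting the factors by input index: t1 ⋄ t2 ⋄ t3 ⋄ t4 ⋄ t5


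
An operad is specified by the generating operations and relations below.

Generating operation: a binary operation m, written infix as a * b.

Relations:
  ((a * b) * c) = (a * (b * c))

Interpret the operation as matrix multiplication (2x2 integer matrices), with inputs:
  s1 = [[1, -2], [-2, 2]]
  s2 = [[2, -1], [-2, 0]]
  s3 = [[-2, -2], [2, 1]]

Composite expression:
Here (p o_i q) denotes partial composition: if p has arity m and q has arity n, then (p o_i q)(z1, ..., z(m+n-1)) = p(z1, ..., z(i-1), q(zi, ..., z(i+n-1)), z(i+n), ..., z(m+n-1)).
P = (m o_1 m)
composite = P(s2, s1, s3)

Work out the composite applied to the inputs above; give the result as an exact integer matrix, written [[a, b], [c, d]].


[[-20, -14], [12, 8]]

(s2 * s1) = [[4, -6], [-2, 4]]
((s2 * s1) * s3) = [[-20, -14], [12, 8]]


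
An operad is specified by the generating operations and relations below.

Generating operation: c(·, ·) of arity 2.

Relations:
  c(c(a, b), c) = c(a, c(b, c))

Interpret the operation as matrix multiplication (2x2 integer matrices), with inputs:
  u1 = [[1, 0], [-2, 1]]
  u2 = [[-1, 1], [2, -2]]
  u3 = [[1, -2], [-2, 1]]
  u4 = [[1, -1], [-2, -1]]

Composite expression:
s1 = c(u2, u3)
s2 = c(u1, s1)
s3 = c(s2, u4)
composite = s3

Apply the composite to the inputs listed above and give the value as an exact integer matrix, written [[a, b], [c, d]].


[[-9, 0], [36, 0]]

c(u2, u3) = [[-3, 3], [6, -6]]
c(u1, c(u2, u3)) = [[-3, 3], [12, -12]]
c(c(u1, c(u2, u3)), u4) = [[-9, 0], [36, 0]]


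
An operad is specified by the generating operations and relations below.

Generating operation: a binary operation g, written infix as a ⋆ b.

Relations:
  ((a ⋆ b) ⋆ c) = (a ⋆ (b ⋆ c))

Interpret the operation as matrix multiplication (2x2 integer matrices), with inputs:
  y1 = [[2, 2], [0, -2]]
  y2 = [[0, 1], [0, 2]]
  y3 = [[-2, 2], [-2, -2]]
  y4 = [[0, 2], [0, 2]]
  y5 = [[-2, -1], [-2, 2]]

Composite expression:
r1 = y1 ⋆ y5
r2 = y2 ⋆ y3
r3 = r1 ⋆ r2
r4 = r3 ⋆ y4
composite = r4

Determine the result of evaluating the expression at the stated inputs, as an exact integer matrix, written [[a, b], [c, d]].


(y1 ⋆ y5) = [[-8, 2], [4, -4]]
(y2 ⋆ y3) = [[-2, -2], [-4, -4]]
((y1 ⋆ y5) ⋆ (y2 ⋆ y3)) = [[8, 8], [8, 8]]
(((y1 ⋆ y5) ⋆ (y2 ⋆ y3)) ⋆ y4) = [[0, 32], [0, 32]]

[[0, 32], [0, 32]]


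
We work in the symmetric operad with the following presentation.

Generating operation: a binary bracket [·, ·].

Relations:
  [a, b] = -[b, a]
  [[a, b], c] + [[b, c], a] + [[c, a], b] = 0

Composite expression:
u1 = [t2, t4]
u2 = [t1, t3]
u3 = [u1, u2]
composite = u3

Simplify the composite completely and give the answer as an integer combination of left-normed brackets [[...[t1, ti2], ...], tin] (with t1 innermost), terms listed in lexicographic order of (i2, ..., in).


-[[[t1, t3], t2], t4] + [[[t1, t3], t4], t2]

In the tensor algebra, words opening t1 carry the t1-anchored form.
Composite bracket: [[t2, t4], [t1, t3]]
Expanding via [a, b] = ab - ba: 8 signed words (2^3 = 8).
The t1-initial words carry the normal form:
  the word t1t3t2t4 carries sign -1 and contributes -[[[t1, t3], t2], t4]
  the word t1t3t4t2 carries sign +1 and contributes +[[[t1, t3], t4], t2]


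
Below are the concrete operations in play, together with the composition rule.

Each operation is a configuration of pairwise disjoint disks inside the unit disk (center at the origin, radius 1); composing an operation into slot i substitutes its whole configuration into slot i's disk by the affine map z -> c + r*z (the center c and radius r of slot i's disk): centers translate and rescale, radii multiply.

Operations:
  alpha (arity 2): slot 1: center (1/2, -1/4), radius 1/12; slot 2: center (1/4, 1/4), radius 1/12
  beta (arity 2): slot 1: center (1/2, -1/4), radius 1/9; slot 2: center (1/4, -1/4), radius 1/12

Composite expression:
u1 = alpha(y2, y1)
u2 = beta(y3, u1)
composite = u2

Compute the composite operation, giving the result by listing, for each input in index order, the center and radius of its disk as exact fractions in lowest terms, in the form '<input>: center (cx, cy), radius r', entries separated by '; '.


y1: center (13/48, -11/48), radius 1/144; y2: center (7/24, -13/48), radius 1/144; y3: center (1/2, -1/4), radius 1/9

Nesting under beta composes maps z -> c + r*z down each y-path.
y3 passes through 1 substitution, ending at center (1/2, -1/4), radius 1/9
y2 passes through 2 substitutions, ending at center (7/24, -13/48), radius 1/144
y1 passes through 2 substitutions, ending at center (13/48, -11/48), radius 1/144


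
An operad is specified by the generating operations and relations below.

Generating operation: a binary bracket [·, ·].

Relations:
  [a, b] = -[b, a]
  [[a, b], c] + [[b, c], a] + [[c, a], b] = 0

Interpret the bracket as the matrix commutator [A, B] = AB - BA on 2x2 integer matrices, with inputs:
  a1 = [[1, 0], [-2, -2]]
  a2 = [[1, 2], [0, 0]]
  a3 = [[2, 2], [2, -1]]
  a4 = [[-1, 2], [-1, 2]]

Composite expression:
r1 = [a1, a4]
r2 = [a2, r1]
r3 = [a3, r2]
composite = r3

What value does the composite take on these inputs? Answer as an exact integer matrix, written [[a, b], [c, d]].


[a1, a4] = [[4, 6], [9, -4]]
[a2, [a1, a4]] = [[18, -10], [-9, -18]]
[a3, [a2, [a1, a4]]] = [[2, -102], [99, -2]]

[[2, -102], [99, -2]]


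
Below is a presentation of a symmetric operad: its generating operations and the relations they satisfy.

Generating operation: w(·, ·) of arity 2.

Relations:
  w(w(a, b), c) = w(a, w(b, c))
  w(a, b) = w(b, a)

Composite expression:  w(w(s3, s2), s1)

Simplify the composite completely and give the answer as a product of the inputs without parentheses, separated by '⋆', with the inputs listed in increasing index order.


s1 ⋆ s2 ⋆ s3

With w associative and commutative, the s-input set is all that matters.
w(s3, s2) spells out as s3 ⋆ s2
w(w(s3, s2), s1) spells out as s3 ⋆ s2 ⋆ s1
rearranged into index order: s1 ⋆ s2 ⋆ s3


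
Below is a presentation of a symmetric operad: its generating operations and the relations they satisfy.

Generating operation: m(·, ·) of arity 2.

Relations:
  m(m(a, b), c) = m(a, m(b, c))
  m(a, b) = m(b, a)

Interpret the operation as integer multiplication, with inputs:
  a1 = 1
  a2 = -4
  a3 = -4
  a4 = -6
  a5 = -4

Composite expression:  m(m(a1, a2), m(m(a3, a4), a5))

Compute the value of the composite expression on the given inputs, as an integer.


384

m(a1, a2) = -4
m(a3, a4) = 24
m(m(a3, a4), a5) = -96
m(m(a1, a2), m(m(a3, a4), a5)) = 384


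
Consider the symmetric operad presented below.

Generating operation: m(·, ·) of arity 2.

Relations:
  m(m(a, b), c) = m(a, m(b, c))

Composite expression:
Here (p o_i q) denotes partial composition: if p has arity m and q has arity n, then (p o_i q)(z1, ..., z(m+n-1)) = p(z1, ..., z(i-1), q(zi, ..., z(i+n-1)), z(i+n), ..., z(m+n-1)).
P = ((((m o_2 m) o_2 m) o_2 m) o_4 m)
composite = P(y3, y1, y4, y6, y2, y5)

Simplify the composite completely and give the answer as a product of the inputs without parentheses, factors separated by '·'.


y3 · y1 · y4 · y6 · y2 · y5

All parenthesizations of m agree; list the y-inputs left to right.
m(y1, y4) collapses to y1 · y4
m(y6, y2) collapses to y6 · y2
m(m(y1, y4), m(y6, y2)) collapses to y1 · y4 · y6 · y2
m(m(m(y1, y4), m(y6, y2)), y5) collapses to y1 · y4 · y6 · y2 · y5
m(y3, m(m(m(y1, y4), m(y6, y2)), y5)) collapses to y3 · y1 · y4 · y6 · y2 · y5


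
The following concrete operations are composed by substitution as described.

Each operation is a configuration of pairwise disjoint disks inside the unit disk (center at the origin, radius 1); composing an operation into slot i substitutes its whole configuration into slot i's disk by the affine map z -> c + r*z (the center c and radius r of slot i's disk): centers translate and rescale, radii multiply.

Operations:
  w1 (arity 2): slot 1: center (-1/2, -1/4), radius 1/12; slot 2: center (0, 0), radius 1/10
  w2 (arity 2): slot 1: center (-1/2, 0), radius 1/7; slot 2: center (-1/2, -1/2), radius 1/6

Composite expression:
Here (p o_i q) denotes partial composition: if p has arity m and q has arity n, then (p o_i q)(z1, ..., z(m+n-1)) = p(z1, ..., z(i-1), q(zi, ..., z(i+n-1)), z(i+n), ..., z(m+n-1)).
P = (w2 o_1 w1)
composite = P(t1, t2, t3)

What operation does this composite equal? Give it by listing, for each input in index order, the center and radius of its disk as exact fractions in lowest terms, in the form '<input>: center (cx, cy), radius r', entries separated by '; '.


Follow each t-input down from w2: c' goes to c + r*c', radius to r*r'.
input t1: composing its 2 substitution steps yields center (-4/7, -1/28), radius 1/84
input t2: composing its 2 substitution steps yields center (-1/2, 0), radius 1/70
input t3: composing its 1 substitution step yields center (-1/2, -1/2), radius 1/6

t1: center (-4/7, -1/28), radius 1/84; t2: center (-1/2, 0), radius 1/70; t3: center (-1/2, -1/2), radius 1/6


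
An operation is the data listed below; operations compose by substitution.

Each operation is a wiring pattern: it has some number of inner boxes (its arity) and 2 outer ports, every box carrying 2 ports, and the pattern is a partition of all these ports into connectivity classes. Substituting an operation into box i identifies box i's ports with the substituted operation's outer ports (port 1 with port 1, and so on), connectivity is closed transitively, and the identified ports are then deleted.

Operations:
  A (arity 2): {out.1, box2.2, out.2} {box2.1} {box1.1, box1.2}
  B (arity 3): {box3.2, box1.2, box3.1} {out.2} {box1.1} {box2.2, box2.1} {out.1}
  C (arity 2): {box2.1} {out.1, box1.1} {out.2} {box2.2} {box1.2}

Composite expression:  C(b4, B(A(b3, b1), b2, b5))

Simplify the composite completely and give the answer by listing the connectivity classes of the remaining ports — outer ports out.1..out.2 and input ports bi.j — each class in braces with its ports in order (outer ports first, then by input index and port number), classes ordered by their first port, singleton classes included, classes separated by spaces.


{out.1, b4.1} {out.2} {b1.1} {b1.2, b5.1, b5.2} {b2.1, b2.2} {b3.1, b3.2} {b4.2}

Treat the ports identified at C as solder joints: merge, then drop.
stage A: inputs (b3, b1), connectivity {out.1, out.2, b1.2} {b1.1} {b3.1, b3.2}, out.j its boundary
stage B: inputs (b3, b1, b2, b5), connectivity {out.1} {out.2} {b1.1} {b1.2, b5.1, b5.2} {b2.1, b2.2} {b3.1, b3.2}, out.j its boundary
stage C: inputs (b4, b3, b1, b2, b5), connectivity {out.1, b4.1} {out.2} {b1.1} {b1.2, b5.1, b5.2} {b2.1, b2.2} {b3.1, b3.2} {b4.2}, out.j its boundary


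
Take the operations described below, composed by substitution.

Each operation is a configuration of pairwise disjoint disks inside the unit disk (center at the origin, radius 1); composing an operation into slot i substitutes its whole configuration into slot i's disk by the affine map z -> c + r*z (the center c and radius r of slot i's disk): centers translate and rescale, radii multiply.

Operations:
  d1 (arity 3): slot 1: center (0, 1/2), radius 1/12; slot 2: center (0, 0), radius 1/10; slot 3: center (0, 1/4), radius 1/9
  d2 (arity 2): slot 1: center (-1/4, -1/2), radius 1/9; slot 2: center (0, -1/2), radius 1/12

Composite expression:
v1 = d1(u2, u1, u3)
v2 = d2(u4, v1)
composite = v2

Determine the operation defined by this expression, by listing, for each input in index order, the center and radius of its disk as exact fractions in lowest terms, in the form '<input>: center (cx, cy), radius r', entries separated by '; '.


Follow each u-input down from d2: c' goes to c + r*c', radius to r*r'.
input u4: applying the 1 nested substitution gives center (-1/4, -1/2), radius 1/9
input u2: applying the 2 nested substitutions gives center (0, -11/24), radius 1/144
input u1: applying the 2 nested substitutions gives center (0, -1/2), radius 1/120
input u3: applying the 2 nested substitutions gives center (0, -23/48), radius 1/108

u1: center (0, -1/2), radius 1/120; u2: center (0, -11/24), radius 1/144; u3: center (0, -23/48), radius 1/108; u4: center (-1/4, -1/2), radius 1/9


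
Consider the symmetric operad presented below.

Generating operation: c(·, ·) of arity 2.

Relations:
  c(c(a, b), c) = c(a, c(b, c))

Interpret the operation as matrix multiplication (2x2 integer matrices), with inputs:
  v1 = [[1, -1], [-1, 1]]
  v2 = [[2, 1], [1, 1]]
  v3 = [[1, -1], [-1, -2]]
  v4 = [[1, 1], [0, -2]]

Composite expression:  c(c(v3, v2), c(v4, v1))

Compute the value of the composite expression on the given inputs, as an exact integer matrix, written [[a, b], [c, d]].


[[0, 0], [-6, 6]]

c(v3, v2) = [[1, 0], [-4, -3]]
c(v4, v1) = [[0, 0], [2, -2]]
c(c(v3, v2), c(v4, v1)) = [[0, 0], [-6, 6]]


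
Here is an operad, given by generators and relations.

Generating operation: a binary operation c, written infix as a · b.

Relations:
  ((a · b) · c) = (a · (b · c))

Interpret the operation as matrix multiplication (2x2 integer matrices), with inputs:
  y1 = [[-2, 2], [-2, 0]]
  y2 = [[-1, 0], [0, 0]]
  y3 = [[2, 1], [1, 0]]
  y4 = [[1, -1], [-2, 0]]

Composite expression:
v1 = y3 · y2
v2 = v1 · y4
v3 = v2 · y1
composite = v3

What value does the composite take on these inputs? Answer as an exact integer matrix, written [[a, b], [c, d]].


[[0, -4], [0, -2]]

(y3 · y2) = [[-2, 0], [-1, 0]]
((y3 · y2) · y4) = [[-2, 2], [-1, 1]]
(((y3 · y2) · y4) · y1) = [[0, -4], [0, -2]]


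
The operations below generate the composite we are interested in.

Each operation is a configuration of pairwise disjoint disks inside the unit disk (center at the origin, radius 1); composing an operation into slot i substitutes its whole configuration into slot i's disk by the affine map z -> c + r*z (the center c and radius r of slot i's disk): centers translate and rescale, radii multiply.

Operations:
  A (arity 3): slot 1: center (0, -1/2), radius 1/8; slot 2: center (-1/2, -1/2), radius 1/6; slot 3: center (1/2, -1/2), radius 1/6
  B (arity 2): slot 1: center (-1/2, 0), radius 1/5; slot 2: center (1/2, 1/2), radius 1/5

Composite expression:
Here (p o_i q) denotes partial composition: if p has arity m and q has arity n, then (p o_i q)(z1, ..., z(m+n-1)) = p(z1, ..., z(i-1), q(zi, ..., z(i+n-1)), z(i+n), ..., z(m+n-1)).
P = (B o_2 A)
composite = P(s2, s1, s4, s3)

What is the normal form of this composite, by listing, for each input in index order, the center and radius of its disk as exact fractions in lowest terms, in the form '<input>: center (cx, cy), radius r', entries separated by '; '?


s1: center (1/2, 2/5), radius 1/40; s2: center (-1/2, 0), radius 1/5; s3: center (3/5, 2/5), radius 1/30; s4: center (2/5, 2/5), radius 1/30

Each s-disk chains the slot maps above it in B; radii multiply.
s2: after 1 affine step, its disk has center (-1/2, 0), radius 1/5
s1: after 2 affine steps, its disk has center (1/2, 2/5), radius 1/40
s4: after 2 affine steps, its disk has center (2/5, 2/5), radius 1/30
s3: after 2 affine steps, its disk has center (3/5, 2/5), radius 1/30


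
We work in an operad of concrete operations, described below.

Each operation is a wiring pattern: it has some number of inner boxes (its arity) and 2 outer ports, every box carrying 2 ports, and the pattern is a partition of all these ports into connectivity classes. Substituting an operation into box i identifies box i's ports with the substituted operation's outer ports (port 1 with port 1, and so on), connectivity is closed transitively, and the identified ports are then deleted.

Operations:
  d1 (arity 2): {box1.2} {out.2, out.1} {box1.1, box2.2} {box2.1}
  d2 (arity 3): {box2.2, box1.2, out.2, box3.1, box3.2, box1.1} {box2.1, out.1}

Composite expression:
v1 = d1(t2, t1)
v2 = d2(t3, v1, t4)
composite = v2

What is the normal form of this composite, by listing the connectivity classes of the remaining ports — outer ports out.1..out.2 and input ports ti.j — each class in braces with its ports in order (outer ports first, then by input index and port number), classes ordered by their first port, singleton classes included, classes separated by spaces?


Two ports join when wires chain via d2-identified ports.
through d1, on inputs (t2, t1): {out.1, out.2} {t1.1} {t1.2, t2.1} {t2.2} (out.j = stage outer ports)
through d2, on inputs (t3, t2, t1, t4): {out.1, out.2, t3.1, t3.2, t4.1, t4.2} {t1.1} {t1.2, t2.1} {t2.2} (out.j = stage outer ports)

{out.1, out.2, t3.1, t3.2, t4.1, t4.2} {t1.1} {t1.2, t2.1} {t2.2}


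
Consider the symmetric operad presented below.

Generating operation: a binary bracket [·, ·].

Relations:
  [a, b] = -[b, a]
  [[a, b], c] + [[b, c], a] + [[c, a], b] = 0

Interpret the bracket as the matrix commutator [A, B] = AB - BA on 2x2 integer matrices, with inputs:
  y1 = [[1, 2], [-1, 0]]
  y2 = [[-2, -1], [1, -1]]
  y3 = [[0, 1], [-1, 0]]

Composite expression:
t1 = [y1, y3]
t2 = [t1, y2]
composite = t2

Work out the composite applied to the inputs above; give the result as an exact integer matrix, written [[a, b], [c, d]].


[[2, 3], [1, -2]]

[y1, y3] = [[-1, 1], [1, 1]]
[[y1, y3], y2] = [[2, 3], [1, -2]]


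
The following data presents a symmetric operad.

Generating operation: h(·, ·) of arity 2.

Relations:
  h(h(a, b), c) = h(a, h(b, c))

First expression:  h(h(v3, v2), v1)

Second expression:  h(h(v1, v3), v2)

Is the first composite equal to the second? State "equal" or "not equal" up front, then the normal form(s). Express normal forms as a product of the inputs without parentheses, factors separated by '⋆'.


not equal; the first gives v3 ⋆ v2 ⋆ v1 and the second v1 ⋆ v3 ⋆ v2

Reducing the first expression gives v3 ⋆ v2 ⋆ v1
Reducing the second expression gives v1 ⋆ v3 ⋆ v2
Different reductions; not equal.


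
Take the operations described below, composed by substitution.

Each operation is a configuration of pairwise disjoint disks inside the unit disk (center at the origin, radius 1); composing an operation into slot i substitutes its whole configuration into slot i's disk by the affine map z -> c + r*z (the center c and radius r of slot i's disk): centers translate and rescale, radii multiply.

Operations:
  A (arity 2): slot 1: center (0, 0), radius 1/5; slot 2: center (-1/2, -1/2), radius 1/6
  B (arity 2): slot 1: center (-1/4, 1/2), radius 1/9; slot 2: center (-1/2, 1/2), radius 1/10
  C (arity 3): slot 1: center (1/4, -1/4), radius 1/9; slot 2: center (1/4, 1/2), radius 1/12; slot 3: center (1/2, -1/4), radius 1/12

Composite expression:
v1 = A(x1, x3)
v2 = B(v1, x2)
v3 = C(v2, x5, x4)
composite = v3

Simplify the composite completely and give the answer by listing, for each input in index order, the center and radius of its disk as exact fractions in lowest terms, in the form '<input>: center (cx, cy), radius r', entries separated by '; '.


x1: center (2/9, -7/36), radius 1/405; x2: center (7/36, -7/36), radius 1/90; x3: center (35/162, -65/324), radius 1/486; x4: center (1/2, -1/4), radius 1/12; x5: center (1/4, 1/2), radius 1/12

Nesting under C composes maps z -> c + r*z down each x-path.
tracing x1 down its 3-map path: center (2/9, -7/36), radius 1/405
tracing x3 down its 3-map path: center (35/162, -65/324), radius 1/486
tracing x2 down its 2-map path: center (7/36, -7/36), radius 1/90
tracing x5 down its 1-map path: center (1/4, 1/2), radius 1/12
tracing x4 down its 1-map path: center (1/2, -1/4), radius 1/12


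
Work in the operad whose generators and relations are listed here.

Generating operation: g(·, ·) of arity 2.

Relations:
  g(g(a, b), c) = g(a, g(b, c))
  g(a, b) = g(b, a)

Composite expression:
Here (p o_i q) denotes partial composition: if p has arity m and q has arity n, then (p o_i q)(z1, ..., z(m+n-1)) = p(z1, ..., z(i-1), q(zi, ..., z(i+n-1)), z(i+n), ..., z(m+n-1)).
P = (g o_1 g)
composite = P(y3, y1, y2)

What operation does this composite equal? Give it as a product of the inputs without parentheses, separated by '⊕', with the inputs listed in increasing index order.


y1 ⊕ y2 ⊕ y3

Shape and order are irrelevant to g; the y-input set decides.
g(y3, y1) flattens to y3 ⊕ y1
g(g(y3, y1), y2) flattens to y3 ⊕ y1 ⊕ y2
rearranged into index order: y1 ⊕ y2 ⊕ y3


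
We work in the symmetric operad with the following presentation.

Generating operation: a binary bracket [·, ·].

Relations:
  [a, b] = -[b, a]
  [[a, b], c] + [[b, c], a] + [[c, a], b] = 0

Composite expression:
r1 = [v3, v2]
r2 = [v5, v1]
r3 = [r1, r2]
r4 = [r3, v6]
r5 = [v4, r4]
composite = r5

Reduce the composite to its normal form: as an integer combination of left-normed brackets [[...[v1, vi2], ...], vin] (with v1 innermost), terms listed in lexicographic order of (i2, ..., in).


[[[[[v1, v5], v2], v3], v6], v4] - [[[[[v1, v5], v3], v2], v6], v4]

Expand each bracket as ab - ba; the v1-initial words give the coefficients.
Composite bracket: [v4, [[[v3, v2], [v5, v1]], v6]]
Expanding via [a, b] = ab - ba: 32 signed words (2^5 = 32).
Words beginning with v1 determine it all:
  word v1v5v2v3v6v4 has sign +1, contributing +[[[[[v1, v5], v2], v3], v6], v4]
  word v1v5v3v2v6v4 has sign -1, contributing -[[[[[v1, v5], v3], v2], v6], v4]


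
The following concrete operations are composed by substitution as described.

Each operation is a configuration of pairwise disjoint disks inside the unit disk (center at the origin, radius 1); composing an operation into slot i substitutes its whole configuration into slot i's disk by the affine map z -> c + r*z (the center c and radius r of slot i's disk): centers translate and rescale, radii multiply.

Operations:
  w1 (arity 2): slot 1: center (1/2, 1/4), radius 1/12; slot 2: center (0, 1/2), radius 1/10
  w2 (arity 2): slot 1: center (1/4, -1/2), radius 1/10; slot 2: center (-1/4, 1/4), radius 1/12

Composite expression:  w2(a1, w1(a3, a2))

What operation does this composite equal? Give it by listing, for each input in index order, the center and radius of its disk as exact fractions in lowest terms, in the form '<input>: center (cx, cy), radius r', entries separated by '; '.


a1: center (1/4, -1/2), radius 1/10; a2: center (-1/4, 7/24), radius 1/120; a3: center (-5/24, 13/48), radius 1/144

Follow each a-input down from w2: c' goes to c + r*c', radius to r*r'.
input a1: composing its 1 substitution step yields center (1/4, -1/2), radius 1/10
input a3: composing its 2 substitution steps yields center (-5/24, 13/48), radius 1/144
input a2: composing its 2 substitution steps yields center (-1/4, 7/24), radius 1/120


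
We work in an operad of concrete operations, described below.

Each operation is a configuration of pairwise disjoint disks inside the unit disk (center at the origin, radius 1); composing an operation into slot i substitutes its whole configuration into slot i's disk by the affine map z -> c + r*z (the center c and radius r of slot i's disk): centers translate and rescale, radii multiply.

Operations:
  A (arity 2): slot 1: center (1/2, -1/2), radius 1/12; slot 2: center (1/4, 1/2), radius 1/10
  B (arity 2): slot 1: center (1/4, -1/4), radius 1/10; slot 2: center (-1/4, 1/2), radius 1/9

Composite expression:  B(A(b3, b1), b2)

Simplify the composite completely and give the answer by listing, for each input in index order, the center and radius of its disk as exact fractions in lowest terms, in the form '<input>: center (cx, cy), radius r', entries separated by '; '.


Follow each b-input down from B: c' goes to c + r*c', radius to r*r'.
b3: after 2 affine steps, its disk has center (3/10, -3/10), radius 1/120
b1: after 2 affine steps, its disk has center (11/40, -1/5), radius 1/100
b2: after 1 affine step, its disk has center (-1/4, 1/2), radius 1/9

b1: center (11/40, -1/5), radius 1/100; b2: center (-1/4, 1/2), radius 1/9; b3: center (3/10, -3/10), radius 1/120


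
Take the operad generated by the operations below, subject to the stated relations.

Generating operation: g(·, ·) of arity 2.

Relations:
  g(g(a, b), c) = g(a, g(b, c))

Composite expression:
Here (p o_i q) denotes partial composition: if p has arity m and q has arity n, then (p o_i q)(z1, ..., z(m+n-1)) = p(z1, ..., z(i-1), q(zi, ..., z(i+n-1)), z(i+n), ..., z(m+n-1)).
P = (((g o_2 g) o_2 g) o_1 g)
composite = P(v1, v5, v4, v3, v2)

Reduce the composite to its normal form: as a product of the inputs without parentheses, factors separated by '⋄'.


The g-tree's shape is irrelevant; the v-reading-order decides.
g(v1, v5) unparenthesizes to v1 ⋄ v5
g(v4, v3) unparenthesizes to v4 ⋄ v3
g(g(v4, v3), v2) unparenthesizes to v4 ⋄ v3 ⋄ v2
g(g(v1, v5), g(g(v4, v3), v2)) unparenthesizes to v1 ⋄ v5 ⋄ v4 ⋄ v3 ⋄ v2

v1 ⋄ v5 ⋄ v4 ⋄ v3 ⋄ v2
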